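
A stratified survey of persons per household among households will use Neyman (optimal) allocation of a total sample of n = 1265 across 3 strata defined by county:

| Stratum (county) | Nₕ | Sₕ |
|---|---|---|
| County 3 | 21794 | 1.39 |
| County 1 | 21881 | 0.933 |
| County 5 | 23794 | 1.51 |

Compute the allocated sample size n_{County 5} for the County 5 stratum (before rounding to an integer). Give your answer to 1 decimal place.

Neyman allocation: nₕ = n·NₕSₕ / Σⱼ NⱼSⱼ.
Σ NⱼSⱼ = 21794·1.39 + 21881·0.933 + 23794·1.51 = 86637.573.
n_{County 5} = 1265·23794·1.51 / 86637.573 = 524.6.

524.6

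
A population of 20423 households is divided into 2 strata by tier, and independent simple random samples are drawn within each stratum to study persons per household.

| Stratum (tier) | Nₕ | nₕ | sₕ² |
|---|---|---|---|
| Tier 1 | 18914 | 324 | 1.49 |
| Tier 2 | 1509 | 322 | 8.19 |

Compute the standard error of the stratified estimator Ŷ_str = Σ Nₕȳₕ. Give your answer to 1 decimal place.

Var(Ŷ_str) = Σₕ Nₕ²(1 − fₕ)sₕ²/nₕ.
Tier 1: 18914²·(1 − 324/18914)·1.49/324 = 1.6169777 × 10^6.
Tier 2: 1509²·(1 − 322/1509)·8.19/322 = 45558.35.
Sum = 1.6625361 × 10^6.
SE = √(1.6625361 × 10^6) = 1289.4.

1289.4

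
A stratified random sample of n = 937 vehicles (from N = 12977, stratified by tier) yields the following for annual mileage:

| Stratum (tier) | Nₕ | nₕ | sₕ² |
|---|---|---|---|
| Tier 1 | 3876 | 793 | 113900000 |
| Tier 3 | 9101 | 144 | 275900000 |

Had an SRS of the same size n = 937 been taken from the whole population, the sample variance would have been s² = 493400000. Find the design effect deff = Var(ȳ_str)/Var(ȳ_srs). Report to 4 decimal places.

1.9192

Var(ȳ_str) = Σ Wₕ²(1−fₕ)sₕ²/nₕ with Wₕ = Nₕ/12977:
  Tier 1: (3876/12977)²·(1−793/3876)·113900000/793 = 10191.995
  Tier 3: (9101/12977)²·(1−144/9101)·275900000/144 = 927453.81
  → Var(ȳ_str) = 937645.81.
Var(ȳ_srs) = (1 − 937/12977)·493400000/937 = 488553.06.
deff = 937645.81 / 488553.06 = 1.9192.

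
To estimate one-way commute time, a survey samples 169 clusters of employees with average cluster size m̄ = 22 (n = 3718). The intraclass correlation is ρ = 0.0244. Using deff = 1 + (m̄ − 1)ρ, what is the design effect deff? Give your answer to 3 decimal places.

1.512

deff = 1 + (22 − 1)·0.0244 = 1 + 0.5124 = 1.5124.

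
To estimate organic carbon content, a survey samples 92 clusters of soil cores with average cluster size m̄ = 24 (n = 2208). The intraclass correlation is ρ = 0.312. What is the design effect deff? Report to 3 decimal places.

deff = 1 + (24 − 1)·0.312 = 1 + 7.176 = 8.176.

8.176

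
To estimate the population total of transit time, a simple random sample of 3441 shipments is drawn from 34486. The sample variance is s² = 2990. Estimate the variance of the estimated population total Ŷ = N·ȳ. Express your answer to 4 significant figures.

9.303 × 10^8

Var(Ŷ) = N²·Var(ȳ) = N²·(1 − n/N)·s²/n.
f = 3441/34486 = 0.09977962; Var(ȳ) = 0.90022038·2990/3441 = 0.7822316.
Var(Ŷ) = 34486² · 0.7822316 = 9.3029568 × 10^8.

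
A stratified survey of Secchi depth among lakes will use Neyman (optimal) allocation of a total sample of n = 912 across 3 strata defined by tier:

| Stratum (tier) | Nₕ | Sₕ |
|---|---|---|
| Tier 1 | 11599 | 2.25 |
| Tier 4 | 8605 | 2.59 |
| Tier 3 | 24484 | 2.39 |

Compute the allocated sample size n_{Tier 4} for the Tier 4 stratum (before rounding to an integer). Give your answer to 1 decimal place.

Neyman allocation: nₕ = n·NₕSₕ / Σⱼ NⱼSⱼ.
Σ NⱼSⱼ = 11599·2.25 + 8605·2.59 + 24484·2.39 = 106901.46.
n_{Tier 4} = 912·8605·2.59 / 106901.46 = 190.1.

190.1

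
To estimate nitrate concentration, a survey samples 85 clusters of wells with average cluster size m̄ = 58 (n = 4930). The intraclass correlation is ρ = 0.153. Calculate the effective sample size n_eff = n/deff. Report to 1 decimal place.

deff = 1 + (58 − 1)·0.153 = 1 + 8.721 = 9.721.
n_eff = 4930 / 9.721 = 507.1.

507.1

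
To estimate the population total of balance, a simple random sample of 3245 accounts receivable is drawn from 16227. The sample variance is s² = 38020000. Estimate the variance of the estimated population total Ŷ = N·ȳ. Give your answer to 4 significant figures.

2.468 × 10^12

Var(Ŷ) = N²·Var(ȳ) = N²·(1 − n/N)·s²/n.
f = 3245/16227 = 0.19997535; Var(ȳ) = 0.80002465·38020000/3245 = 9373.4783.
Var(Ŷ) = 16227² · 9373.4783 = 2.4681824 × 10^12.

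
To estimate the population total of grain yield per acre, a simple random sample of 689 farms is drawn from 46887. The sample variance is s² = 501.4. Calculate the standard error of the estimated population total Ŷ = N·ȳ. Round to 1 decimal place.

39702.7

Var(Ŷ) = N²·Var(ȳ) = N²·(1 − n/N)·s²/n.
f = 689/46887 = 0.01469490; Var(ȳ) = 0.98530510·501.4/689 = 0.71702754.
Var(Ŷ) = 46887² · 0.71702754 = 1.5763067 × 10^9.
SE(Ŷ) = √(1.5763067 × 10^9) = 39702.7.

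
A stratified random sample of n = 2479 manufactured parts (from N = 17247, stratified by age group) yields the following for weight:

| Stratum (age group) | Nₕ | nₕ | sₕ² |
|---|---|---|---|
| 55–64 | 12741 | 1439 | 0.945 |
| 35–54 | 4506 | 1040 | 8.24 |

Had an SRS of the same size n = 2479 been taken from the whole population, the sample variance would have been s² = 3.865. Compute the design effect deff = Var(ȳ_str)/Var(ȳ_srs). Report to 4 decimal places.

0.5497

Var(ȳ_str) = Σ Wₕ²(1−fₕ)sₕ²/nₕ with Wₕ = Nₕ/17247:
  55–64: (12741/17247)²·(1−1439/12741)·0.945/1439 = 3.1790891 × 10^-4
  35–54: (4506/17247)²·(1−1040/4506)·8.24/1040 = 4.1599345 × 10^-4
  → Var(ȳ_str) = 7.3390236 × 10^-4.
Var(ȳ_srs) = (1 − 2479/17247)·3.865/2479 = 0.0013349995.
deff = (7.3390236 × 10^-4) / 0.0013349995 = 0.5497.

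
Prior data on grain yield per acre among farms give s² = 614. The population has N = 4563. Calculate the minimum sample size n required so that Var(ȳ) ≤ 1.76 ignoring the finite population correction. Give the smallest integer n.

349

Without fpc, n₀ = s²/D = 614/1.76 = 348.8636.
Rounding up, n = 349.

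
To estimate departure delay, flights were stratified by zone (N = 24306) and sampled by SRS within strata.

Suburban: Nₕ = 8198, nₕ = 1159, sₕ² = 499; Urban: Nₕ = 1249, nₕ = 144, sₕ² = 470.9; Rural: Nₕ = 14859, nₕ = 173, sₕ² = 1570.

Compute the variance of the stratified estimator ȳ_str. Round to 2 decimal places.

Var(ȳ_str) = Σₕ Wₕ²(1 − fₕ)sₕ²/nₕ with Wₕ = Nₕ/N, N = 24306.
Suburban: Wₕ = 0.33728298; term = 0.33728298²·(1 − 0.14137595)·499/1159 = 0.042054164.
Urban: Wₕ = 0.05138649; term = 0.05138649²·(1 − 0.11529223)·470.9/144 = 0.0076394823.
Rural: Wₕ = 0.61133054; term = 0.61133054²·(1 − 0.01164278)·1570/173 = 3.3521209.
Sum = 3.4018145.

3.40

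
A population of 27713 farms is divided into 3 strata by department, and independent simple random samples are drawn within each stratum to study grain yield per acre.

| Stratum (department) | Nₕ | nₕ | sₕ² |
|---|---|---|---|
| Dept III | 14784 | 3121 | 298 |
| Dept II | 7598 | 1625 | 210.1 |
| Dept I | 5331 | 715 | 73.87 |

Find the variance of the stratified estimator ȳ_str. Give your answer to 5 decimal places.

0.03239

Var(ȳ_str) = Σₕ Wₕ²(1 − fₕ)sₕ²/nₕ with Wₕ = Nₕ/N, N = 27713.
Dept III: Wₕ = 0.53346805; term = 0.53346805²·(1 − 0.21110660)·298/3121 = 0.021436686.
Dept II: Wₕ = 0.27416736; term = 0.27416736²·(1 − 0.21387207)·210.1/1625 = 0.0076400712.
Dept I: Wₕ = 0.19236459; term = 0.19236459²·(1 − 0.13412118)·73.87/715 = 0.003310316.
Sum = 0.032387073.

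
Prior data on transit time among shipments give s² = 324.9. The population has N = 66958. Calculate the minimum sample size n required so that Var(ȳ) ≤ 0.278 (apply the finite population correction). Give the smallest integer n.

1149

Without fpc, n₀ = s²/D = 324.9/0.278 = 1168.7050.
With fpc, (1 − n/N)·s²/n ≤ D requires n ≥ n₀/(1 + n₀/N) = 1168.7050/(1 + 1168.7050/66958) = 1148.6560.
Rounding up, n = 1149.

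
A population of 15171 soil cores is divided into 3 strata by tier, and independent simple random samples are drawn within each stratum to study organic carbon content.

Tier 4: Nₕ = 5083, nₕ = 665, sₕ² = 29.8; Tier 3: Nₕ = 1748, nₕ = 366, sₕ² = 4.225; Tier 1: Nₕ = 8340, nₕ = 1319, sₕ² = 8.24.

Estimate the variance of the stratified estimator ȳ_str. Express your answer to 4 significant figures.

0.006083

Var(ȳ_str) = Σₕ Wₕ²(1 − fₕ)sₕ²/nₕ with Wₕ = Nₕ/N, N = 15171.
Tier 4: Wₕ = 0.33504713; term = 0.33504713²·(1 − 0.13082825)·29.8/665 = 0.0043723208.
Tier 3: Wₕ = 0.11521983; term = 0.11521983²·(1 − 0.20938215)·4.225/366 = 1.2116207 × 10^-4.
Tier 1: Wₕ = 0.54973304; term = 0.54973304²·(1 − 0.15815348)·8.24/1319 = 0.0015893481.
Sum = 0.006082831.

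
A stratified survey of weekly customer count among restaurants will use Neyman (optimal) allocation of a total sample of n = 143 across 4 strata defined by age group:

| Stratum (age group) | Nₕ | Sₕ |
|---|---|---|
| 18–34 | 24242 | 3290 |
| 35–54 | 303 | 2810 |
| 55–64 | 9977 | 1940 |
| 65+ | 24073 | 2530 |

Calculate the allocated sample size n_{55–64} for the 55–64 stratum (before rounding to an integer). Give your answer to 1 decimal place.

17.2

Neyman allocation: nₕ = n·NₕSₕ / Σⱼ NⱼSⱼ.
Σ NⱼSⱼ = 24242·3290 + 303·2810 + 9977·1940 + 24073·2530 = 1.6086768 × 10^8.
n_{55–64} = 143·9977·1940 / (1.6086768 × 10^8) = 17.2.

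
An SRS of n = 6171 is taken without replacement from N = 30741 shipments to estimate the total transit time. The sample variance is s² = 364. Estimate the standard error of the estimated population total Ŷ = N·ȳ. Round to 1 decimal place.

6674.7

Var(Ŷ) = N²·Var(ȳ) = N²·(1 − n/N)·s²/n.
f = 6171/30741 = 0.20074168; Var(ȳ) = 0.79925832·364/6171 = 0.047144714.
Var(Ŷ) = 30741² · 0.047144714 = 4.4552183 × 10^7.
SE(Ŷ) = √(4.4552183 × 10^7) = 6674.7.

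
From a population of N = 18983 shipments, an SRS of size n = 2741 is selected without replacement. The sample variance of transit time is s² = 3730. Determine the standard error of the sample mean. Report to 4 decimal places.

Under SRS without replacement, Var(ȳ) = (1 − f)·s²/n with f = n/N = 2741/18983 = 0.14439235.
Var(ȳ) = (1 − 0.14439235)·3730/2741 = 0.85560765·1.3608172 = 1.1643256.
SE(ȳ) = √(1.1643256) = 1.0790.

1.0790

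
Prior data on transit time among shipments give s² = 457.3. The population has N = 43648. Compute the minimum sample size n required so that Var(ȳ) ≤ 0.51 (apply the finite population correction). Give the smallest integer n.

879

Without fpc, n₀ = s²/D = 457.3/0.51 = 896.6667.
With fpc, (1 − n/N)·s²/n ≤ D requires n ≥ n₀/(1 + n₀/N) = 896.6667/(1 + 896.6667/43648) = 878.6172.
Rounding up, n = 879.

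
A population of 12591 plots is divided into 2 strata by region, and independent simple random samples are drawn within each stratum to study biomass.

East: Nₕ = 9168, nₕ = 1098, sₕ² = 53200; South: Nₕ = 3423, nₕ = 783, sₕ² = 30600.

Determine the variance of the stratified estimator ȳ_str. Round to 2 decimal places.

Var(ȳ_str) = Σₕ Wₕ²(1 − fₕ)sₕ²/nₕ with Wₕ = Nₕ/N, N = 12591.
East: Wₕ = 0.72813915; term = 0.72813915²·(1 − 0.11976440)·53200/1098 = 22.611896.
South: Wₕ = 0.27186085; term = 0.27186085²·(1 − 0.22874671)·30600/783 = 2.2276658.
Sum = 24.839562.

24.84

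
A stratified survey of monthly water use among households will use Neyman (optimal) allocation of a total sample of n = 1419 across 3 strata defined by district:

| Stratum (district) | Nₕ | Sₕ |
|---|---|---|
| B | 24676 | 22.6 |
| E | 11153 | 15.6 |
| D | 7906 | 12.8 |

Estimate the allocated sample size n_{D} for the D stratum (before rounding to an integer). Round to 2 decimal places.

Neyman allocation: nₕ = n·NₕSₕ / Σⱼ NⱼSⱼ.
Σ NⱼSⱼ = 24676·22.6 + 11153·15.6 + 7906·12.8 = 832861.2.
n_{D} = 1419·7906·12.8 / 832861.2 = 172.42.

172.42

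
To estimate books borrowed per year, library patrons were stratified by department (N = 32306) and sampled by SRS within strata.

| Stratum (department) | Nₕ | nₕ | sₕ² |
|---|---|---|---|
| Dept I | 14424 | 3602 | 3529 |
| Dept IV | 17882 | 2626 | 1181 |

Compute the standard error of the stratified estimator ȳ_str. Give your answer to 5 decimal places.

Var(ȳ_str) = Σₕ Wₕ²(1 − fₕ)sₕ²/nₕ with Wₕ = Nₕ/N, N = 32306.
Dept I: Wₕ = 0.44648053; term = 0.44648053²·(1 − 0.24972268)·3529/3602 = 0.14653279.
Dept IV: Wₕ = 0.55351947; term = 0.55351947²·(1 − 0.14685158)·1181/2626 = 0.11755621.
Sum = 0.264089.
SE = √(0.264089) = 0.51390.

0.51390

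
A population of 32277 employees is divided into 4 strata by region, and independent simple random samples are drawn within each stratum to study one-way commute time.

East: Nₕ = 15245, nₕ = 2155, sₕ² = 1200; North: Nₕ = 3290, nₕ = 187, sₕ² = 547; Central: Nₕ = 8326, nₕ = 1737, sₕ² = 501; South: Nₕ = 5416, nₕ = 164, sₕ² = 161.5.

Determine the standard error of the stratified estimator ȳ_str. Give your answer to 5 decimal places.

0.42119

Var(ȳ_str) = Σₕ Wₕ²(1 − fₕ)sₕ²/nₕ with Wₕ = Nₕ/N, N = 32277.
East: Wₕ = 0.47231775; term = 0.47231775²·(1 − 0.14135782)·1200/2155 = 0.10666323.
North: Wₕ = 0.10193017; term = 0.10193017²·(1 − 0.05683891)·547/187 = 0.028664018.
Central: Wₕ = 0.25795458; term = 0.25795458²·(1 − 0.20862359)·501/1737 = 0.015188242.
South: Wₕ = 0.16779750; term = 0.16779750²·(1 − 0.03028065)·161.5/164 = 0.026887209.
Sum = 0.1774027.
SE = √(0.1774027) = 0.42119.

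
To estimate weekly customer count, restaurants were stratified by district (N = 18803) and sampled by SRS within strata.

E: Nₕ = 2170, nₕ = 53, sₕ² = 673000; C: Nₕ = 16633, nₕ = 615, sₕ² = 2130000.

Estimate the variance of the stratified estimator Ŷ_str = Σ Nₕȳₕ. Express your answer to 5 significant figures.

Var(Ŷ_str) = Σₕ Nₕ²(1 − fₕ)sₕ²/nₕ.
E: 2170²·(1 − 53/2170)·673000/53 = 5.8333735 × 10^10.
C: 16633²·(1 − 615/16633)·2130000/615 = 9.2274854 × 10^11.
Sum = 9.8108228 × 10^11.

9.8108 × 10^11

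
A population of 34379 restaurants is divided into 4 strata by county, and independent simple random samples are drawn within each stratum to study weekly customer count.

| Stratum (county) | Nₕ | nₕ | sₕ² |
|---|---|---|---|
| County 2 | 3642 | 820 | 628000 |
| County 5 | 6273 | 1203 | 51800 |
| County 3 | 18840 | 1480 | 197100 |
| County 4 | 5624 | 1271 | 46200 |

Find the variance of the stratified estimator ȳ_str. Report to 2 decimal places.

Var(ȳ_str) = Σₕ Wₕ²(1 − fₕ)sₕ²/nₕ with Wₕ = Nₕ/N, N = 34379.
County 2: Wₕ = 0.10593676; term = 0.10593676²·(1 − 0.22515102)·628000/820 = 6.6597245.
County 5: Wₕ = 0.18246604; term = 0.18246604²·(1 − 0.19177427)·51800/1203 = 1.158673.
County 3: Wₕ = 0.54800896; term = 0.54800896²·(1 − 0.07855626)·197100/1480 = 36.852678.
County 4: Wₕ = 0.16358824; term = 0.16358824²·(1 − 0.22599573)·46200/1271 = 0.75291149.
Sum = 45.423987.

45.42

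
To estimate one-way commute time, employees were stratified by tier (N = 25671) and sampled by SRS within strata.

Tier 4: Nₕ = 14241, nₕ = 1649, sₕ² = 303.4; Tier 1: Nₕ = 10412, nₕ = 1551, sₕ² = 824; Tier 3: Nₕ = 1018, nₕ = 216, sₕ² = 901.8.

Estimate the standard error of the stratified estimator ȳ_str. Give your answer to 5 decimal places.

0.36002

Var(ȳ_str) = Σₕ Wₕ²(1 − fₕ)sₕ²/nₕ with Wₕ = Nₕ/N, N = 25671.
Tier 4: Wₕ = 0.55475050; term = 0.55475050²·(1 − 0.11579243)·303.4/1649 = 0.050066191.
Tier 1: Wₕ = 0.40559386; term = 0.40559386²·(1 − 0.14896274)·824/1551 = 0.074378384.
Tier 3: Wₕ = 0.03965564; term = 0.03965564²·(1 − 0.21218075)·901.8/216 = 0.0051724113.
Sum = 0.12961699.
SE = √(0.12961699) = 0.36002.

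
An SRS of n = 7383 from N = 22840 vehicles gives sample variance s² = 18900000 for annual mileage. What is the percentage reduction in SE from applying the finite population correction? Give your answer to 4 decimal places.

17.7351

f = n/N = 7383/22840 = 0.32324869.
SE_no-fpc = √(s²/n) = 50.5958; SE_fpc = √((1−f)s²/n) = 41.622582.
Ratio = √(1−f) = 0.82264896. Reduction = 100·(1 − 0.82264896) = 17.7351%.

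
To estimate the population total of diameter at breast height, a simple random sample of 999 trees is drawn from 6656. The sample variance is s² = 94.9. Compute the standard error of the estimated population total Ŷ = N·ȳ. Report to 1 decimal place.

Var(Ŷ) = N²·Var(ȳ) = N²·(1 − n/N)·s²/n.
f = 999/6656 = 0.15009014; Var(ȳ) = 0.84990986·94.9/999 = 0.080737182.
Var(Ŷ) = 6656² · 0.080737182 = 3.5768458 × 10^6.
SE(Ŷ) = √(3.5768458 × 10^6) = 1891.3.

1891.3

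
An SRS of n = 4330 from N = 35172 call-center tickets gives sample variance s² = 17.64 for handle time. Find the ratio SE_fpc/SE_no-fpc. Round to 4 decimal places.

f = n/N = 4330/35172 = 0.12310929.
SE_no-fpc = √(s²/n) = 0.063827134; SE_fpc = √((1−f)s²/n) = 0.059769287.
Ratio = √(1−f) = 0.93642443.

0.9364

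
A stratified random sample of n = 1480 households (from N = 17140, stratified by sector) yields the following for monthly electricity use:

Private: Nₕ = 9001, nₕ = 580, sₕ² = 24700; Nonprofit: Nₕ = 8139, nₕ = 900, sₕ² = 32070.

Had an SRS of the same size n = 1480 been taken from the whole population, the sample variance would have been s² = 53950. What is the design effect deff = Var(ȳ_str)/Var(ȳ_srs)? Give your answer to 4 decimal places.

0.5445

Var(ȳ_str) = Σ Wₕ²(1−fₕ)sₕ²/nₕ with Wₕ = Nₕ/17140:
  Private: (9001/17140)²·(1−580/9001)·24700/580 = 10.987572
  Nonprofit: (8139/17140)²·(1−900/8139)·32070/900 = 7.1463526
  → Var(ȳ_str) = 18.133925.
Var(ȳ_srs) = (1 − 1480/17140)·53950/1480 = 33.305095.
deff = 18.133925 / 33.305095 = 0.5445.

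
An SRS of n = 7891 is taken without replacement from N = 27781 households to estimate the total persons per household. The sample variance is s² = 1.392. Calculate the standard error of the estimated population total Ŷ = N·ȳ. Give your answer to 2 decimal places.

312.21

Var(Ŷ) = N²·Var(ȳ) = N²·(1 − n/N)·s²/n.
f = 7891/27781 = 0.28404305; Var(ȳ) = 0.71595695·1.392/7891 = 1.2629731 × 10^-4.
Var(Ŷ) = 27781² · (1.2629731 × 10^-4) = 97474.238.
SE(Ŷ) = √(97474.238) = 312.21.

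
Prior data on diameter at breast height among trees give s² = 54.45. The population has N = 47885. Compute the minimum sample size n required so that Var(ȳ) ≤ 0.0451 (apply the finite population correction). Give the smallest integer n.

1178

Without fpc, n₀ = s²/D = 54.45/0.0451 = 1207.3171.
With fpc, (1 − n/N)·s²/n ≤ D requires n ≥ n₀/(1 + n₀/N) = 1207.3171/(1 + 1207.3171/47885) = 1177.6258.
Rounding up, n = 1178.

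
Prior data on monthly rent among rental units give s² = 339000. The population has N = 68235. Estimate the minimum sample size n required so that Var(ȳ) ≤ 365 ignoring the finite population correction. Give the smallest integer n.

929

Without fpc, n₀ = s²/D = 339000/365 = 928.7671.
Rounding up, n = 929.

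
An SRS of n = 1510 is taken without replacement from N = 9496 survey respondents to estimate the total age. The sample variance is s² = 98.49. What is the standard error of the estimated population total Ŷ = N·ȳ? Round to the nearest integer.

Var(Ŷ) = N²·Var(ȳ) = N²·(1 − n/N)·s²/n.
f = 1510/9496 = 0.15901432; Var(ȳ) = 0.84098568·98.49/1510 = 0.05485343.
Var(Ŷ) = 9496² · 0.05485343 = 4.9463541 × 10^6.
SE(Ŷ) = √(4.9463541 × 10^6) = 2224.

2224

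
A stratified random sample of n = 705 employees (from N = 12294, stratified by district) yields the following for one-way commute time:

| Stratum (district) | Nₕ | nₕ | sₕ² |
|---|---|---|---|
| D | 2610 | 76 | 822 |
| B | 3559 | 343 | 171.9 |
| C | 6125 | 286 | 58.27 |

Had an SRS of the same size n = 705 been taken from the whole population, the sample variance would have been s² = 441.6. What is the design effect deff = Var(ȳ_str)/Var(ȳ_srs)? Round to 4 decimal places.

0.9475

Var(ȳ_str) = Σ Wₕ²(1−fₕ)sₕ²/nₕ with Wₕ = Nₕ/12294:
  D: (2610/12294)²·(1−76/2610)·822/76 = 0.47328084
  B: (3559/12294)²·(1−343/3559)·171.9/343 = 0.037952411
  C: (6125/12294)²·(1−286/6125)·58.27/286 = 0.04821
  → Var(ȳ_str) = 0.55944325.
Var(ȳ_srs) = (1 − 705/12294)·441.6/705 = 0.59046302.
deff = 0.55944325 / 0.59046302 = 0.9475.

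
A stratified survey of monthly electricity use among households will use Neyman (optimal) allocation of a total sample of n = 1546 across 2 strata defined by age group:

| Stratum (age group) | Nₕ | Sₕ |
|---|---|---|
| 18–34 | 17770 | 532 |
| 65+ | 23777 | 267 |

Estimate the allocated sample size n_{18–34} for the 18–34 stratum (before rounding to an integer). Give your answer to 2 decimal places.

Neyman allocation: nₕ = n·NₕSₕ / Σⱼ NⱼSⱼ.
Σ NⱼSⱼ = 17770·532 + 23777·267 = 1.5802099 × 10^7.
n_{18–34} = 1546·17770·532 / (1.5802099 × 10^7) = 924.90.

924.90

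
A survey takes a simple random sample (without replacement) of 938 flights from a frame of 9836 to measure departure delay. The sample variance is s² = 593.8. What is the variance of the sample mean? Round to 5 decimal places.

0.57268

Under SRS without replacement, Var(ȳ) = (1 − f)·s²/n with f = n/N = 938/9836 = 0.09536397.
Var(ȳ) = (1 − 0.09536397)·593.8/938 = 0.90463603·0.63304904 = 0.57267897.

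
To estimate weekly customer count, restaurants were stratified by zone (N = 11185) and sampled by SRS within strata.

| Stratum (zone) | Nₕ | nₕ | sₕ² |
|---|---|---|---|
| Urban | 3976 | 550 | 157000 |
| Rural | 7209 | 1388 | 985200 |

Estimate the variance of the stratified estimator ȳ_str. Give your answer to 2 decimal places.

Var(ȳ_str) = Σₕ Wₕ²(1 − fₕ)sₕ²/nₕ with Wₕ = Nₕ/N, N = 11185.
Urban: Wₕ = 0.35547608; term = 0.35547608²·(1 − 0.13832998)·157000/550 = 31.081267.
Rural: Wₕ = 0.64452392; term = 0.64452392²·(1 − 0.19253711)·985200/1388 = 238.08695.
Sum = 269.16822.

269.17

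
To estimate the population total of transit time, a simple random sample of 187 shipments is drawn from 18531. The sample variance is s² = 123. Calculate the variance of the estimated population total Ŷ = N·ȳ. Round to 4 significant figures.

2.236 × 10^8

Var(Ŷ) = N²·Var(ȳ) = N²·(1 − n/N)·s²/n.
f = 187/18531 = 0.01009120; Var(ȳ) = 0.98990880·123/187 = 0.65111648.
Var(Ŷ) = 18531² · 0.65111648 = 2.2359207 × 10^8.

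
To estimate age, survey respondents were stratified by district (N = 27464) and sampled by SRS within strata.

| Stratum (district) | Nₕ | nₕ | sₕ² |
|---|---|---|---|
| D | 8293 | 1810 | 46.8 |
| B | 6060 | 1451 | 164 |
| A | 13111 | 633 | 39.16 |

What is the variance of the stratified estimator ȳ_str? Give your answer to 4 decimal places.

Var(ȳ_str) = Σₕ Wₕ²(1 − fₕ)sₕ²/nₕ with Wₕ = Nₕ/N, N = 27464.
D: Wₕ = 0.30195893; term = 0.30195893²·(1 − 0.21825636)·46.8/1810 = 0.0018430087.
B: Wₕ = 0.22065249; term = 0.22065249²·(1 − 0.23943894)·164/1451 = 0.0041853154.
A: Wₕ = 0.47738858; term = 0.47738858²·(1 − 0.04828007)·39.16/633 = 0.013418136.
Sum = 0.01944646.

0.0194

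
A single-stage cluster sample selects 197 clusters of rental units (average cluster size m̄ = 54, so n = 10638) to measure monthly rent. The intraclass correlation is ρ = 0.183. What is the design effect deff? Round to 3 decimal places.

10.699

deff = 1 + (54 − 1)·0.183 = 1 + 9.699 = 10.699.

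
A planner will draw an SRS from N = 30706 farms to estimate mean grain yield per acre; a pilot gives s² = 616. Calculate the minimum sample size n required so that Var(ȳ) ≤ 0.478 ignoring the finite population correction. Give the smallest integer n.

Without fpc, n₀ = s²/D = 616/0.478 = 1288.7029.
Rounding up, n = 1289.

1289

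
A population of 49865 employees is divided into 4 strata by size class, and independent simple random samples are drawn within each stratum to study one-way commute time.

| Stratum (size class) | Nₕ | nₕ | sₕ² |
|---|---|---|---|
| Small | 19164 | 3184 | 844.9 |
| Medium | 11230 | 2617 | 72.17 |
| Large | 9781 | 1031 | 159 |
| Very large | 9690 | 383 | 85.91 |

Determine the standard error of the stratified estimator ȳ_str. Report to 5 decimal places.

Var(ȳ_str) = Σₕ Wₕ²(1 − fₕ)sₕ²/nₕ with Wₕ = Nₕ/N, N = 49865.
Small: Wₕ = 0.38431766; term = 0.38431766²·(1 − 0.16614485)·844.9/3184 = 0.032681617.
Medium: Wₕ = 0.22520806; term = 0.22520806²·(1 − 0.23303651)·72.17/2617 = 0.0010727426.
Large: Wₕ = 0.19614960; term = 0.19614960²·(1 − 0.10540844)·159/1031 = 0.0053080881.
Very large: Wₕ = 0.19432468; term = 0.19432468²·(1 − 0.03952528)·85.91/383 = 0.0081355476.
Sum = 0.047197995.
SE = √(0.047197995) = 0.21725.

0.21725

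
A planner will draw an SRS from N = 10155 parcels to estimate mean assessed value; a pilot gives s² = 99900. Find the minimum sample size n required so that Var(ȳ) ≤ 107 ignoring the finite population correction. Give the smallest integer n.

Without fpc, n₀ = s²/D = 99900/107 = 933.6449.
Rounding up, n = 934.

934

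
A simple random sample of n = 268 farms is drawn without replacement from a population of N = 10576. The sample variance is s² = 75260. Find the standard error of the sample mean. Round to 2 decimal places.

16.54

Under SRS without replacement, Var(ȳ) = (1 − f)·s²/n with f = n/N = 268/10576 = 0.02534039.
Var(ȳ) = (1 − 0.02534039)·75260/268 = 0.97465961·280.8209 = 273.70478.
SE(ȳ) = √(273.70478) = 16.54.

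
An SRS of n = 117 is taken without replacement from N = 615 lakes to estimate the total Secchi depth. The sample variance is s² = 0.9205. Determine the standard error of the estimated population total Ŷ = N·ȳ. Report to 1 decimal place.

Var(Ŷ) = N²·Var(ȳ) = N²·(1 − n/N)·s²/n.
f = 117/615 = 0.19024390; Var(ȳ) = 0.80975610·0.9205/117 = 0.0063707734.
Var(Ŷ) = 615² · 0.0063707734 = 2409.5858.
SE(Ŷ) = √(2409.5858) = 49.1.

49.1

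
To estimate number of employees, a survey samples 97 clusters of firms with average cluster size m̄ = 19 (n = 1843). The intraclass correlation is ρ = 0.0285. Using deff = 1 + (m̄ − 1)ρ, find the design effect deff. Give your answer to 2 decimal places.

1.51

deff = 1 + (19 − 1)·0.0285 = 1 + 0.513 = 1.513.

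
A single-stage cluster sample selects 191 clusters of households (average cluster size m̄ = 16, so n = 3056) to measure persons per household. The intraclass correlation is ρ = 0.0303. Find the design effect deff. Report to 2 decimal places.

deff = 1 + (16 − 1)·0.0303 = 1 + 0.4545 = 1.4545.

1.45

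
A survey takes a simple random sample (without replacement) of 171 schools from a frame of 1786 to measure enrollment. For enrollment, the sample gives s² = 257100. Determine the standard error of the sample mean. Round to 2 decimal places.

36.87

Under SRS without replacement, Var(ȳ) = (1 − f)·s²/n with f = n/N = 171/1786 = 0.09574468.
Var(ȳ) = (1 − 0.09574468)·257100/171 = 0.90425532·1503.5088 = 1359.5558.
SE(ȳ) = √(1359.5558) = 36.87.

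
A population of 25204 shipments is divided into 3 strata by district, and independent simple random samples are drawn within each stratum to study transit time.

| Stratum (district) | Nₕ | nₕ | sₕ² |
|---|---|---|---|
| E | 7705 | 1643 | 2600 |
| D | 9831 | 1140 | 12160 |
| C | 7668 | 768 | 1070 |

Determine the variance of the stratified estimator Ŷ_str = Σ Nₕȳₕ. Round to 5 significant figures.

1.0590 × 10^9

Var(Ŷ_str) = Σₕ Nₕ²(1 − fₕ)sₕ²/nₕ.
E: 7705²·(1 − 1643/7705)·2600/1643 = 7.3913601 × 10^7.
D: 9831²·(1 − 1140/9831)·12160/1140 = 9.1137302 × 10^8.
C: 7668²·(1 − 768/7668)·1070/768 = 7.3714641 × 10^7.
Sum = 1.0590013 × 10^9.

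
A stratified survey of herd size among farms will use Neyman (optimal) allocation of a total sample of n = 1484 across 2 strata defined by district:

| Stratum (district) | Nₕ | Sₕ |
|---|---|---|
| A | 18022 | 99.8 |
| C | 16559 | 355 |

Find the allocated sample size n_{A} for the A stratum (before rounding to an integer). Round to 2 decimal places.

Neyman allocation: nₕ = n·NₕSₕ / Σⱼ NⱼSⱼ.
Σ NⱼSⱼ = 18022·99.8 + 16559·355 = 7.6770406 × 10^6.
n_{A} = 1484·18022·99.8 / (7.6770406 × 10^6) = 347.68.

347.68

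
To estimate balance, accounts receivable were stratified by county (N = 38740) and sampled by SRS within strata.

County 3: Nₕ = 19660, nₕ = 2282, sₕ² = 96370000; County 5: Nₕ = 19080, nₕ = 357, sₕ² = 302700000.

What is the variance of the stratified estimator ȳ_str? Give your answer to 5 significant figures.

Var(ȳ_str) = Σₕ Wₕ²(1 − fₕ)sₕ²/nₕ with Wₕ = Nₕ/N, N = 38740.
County 3: Wₕ = 0.50748580; term = 0.50748580²·(1 − 0.11607325)·96370000/2282 = 9613.694.
County 5: Wₕ = 0.49251420; term = 0.49251420²·(1 − 0.01871069)·302700000/357 = 201826.77.
Sum = 211440.46.

211440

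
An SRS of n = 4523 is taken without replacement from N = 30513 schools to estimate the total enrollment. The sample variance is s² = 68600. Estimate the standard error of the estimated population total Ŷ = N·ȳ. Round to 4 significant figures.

Var(Ŷ) = N²·Var(ȳ) = N²·(1 − n/N)·s²/n.
f = 4523/30513 = 0.14823190; Var(ȳ) = 0.85176810·68600/4523 = 12.918703.
Var(Ŷ) = 30513² · 12.918703 = 1.202787 × 10^10.
SE(Ŷ) = √(1.202787 × 10^10) = 109700.

109700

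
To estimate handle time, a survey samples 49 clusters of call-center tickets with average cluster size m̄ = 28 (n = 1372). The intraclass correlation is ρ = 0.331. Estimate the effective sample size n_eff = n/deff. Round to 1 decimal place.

deff = 1 + (28 − 1)·0.331 = 1 + 8.937 = 9.937.
n_eff = 1372 / 9.937 = 138.1.

138.1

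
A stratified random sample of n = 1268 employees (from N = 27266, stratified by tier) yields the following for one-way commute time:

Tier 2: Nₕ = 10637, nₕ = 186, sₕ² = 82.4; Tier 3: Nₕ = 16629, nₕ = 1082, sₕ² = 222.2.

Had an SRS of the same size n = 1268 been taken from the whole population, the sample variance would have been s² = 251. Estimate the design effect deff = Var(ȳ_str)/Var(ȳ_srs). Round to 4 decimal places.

0.7293

Var(ȳ_str) = Σ Wₕ²(1−fₕ)sₕ²/nₕ with Wₕ = Nₕ/27266:
  Tier 2: (10637/27266)²·(1−186/10637)·82.4/186 = 0.066244285
  Tier 3: (16629/27266)²·(1−1082/16629)·222.2/1082 = 0.071414544
  → Var(ȳ_str) = 0.13765883.
Var(ȳ_srs) = (1 − 1268/27266)·251/1268 = 0.18874392.
deff = 0.13765883 / 0.18874392 = 0.7293.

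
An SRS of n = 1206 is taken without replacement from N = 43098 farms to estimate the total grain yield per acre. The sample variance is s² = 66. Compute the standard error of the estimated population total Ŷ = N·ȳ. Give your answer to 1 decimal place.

Var(Ŷ) = N²·Var(ȳ) = N²·(1 − n/N)·s²/n.
f = 1206/43098 = 0.02798274; Var(ȳ) = 0.97201726·66/1206 = 0.053194975.
Var(Ŷ) = 43098² · 0.053194975 = 9.8806347 × 10^7.
SE(Ŷ) = √(9.8806347 × 10^7) = 9940.1.

9940.1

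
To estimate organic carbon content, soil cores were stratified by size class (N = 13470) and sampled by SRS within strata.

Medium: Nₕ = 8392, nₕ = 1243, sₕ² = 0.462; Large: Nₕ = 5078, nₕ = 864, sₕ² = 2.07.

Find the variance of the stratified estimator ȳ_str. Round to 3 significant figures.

Var(ȳ_str) = Σₕ Wₕ²(1 − fₕ)sₕ²/nₕ with Wₕ = Nₕ/N, N = 13470.
Medium: Wₕ = 0.62301411; term = 0.62301411²·(1 − 0.14811725)·0.462/1243 = 1.2289846 × 10^-4.
Large: Wₕ = 0.37698589; term = 0.37698589²·(1 − 0.17014573)·2.07/864 = 2.8255867 × 10^-4.
Sum = 4.0545713 × 10^-4.

4.05 × 10^-4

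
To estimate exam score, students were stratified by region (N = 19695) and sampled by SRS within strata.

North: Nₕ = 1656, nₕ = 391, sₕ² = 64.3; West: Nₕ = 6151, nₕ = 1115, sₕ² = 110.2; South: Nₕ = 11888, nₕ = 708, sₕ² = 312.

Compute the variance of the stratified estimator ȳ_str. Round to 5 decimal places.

Var(ȳ_str) = Σₕ Wₕ²(1 − fₕ)sₕ²/nₕ with Wₕ = Nₕ/N, N = 19695.
North: Wₕ = 0.08408225; term = 0.08408225²·(1 − 0.23611111)·64.3/391 = 8.8812297 × 10^-4.
West: Wₕ = 0.31231277; term = 0.31231277²·(1 − 0.18127134)·110.2/1115 = 0.0078927111.
South: Wₕ = 0.60360498; term = 0.60360498²·(1 − 0.05955585)·312/708 = 0.1509941.
Sum = 0.15977493.

0.15977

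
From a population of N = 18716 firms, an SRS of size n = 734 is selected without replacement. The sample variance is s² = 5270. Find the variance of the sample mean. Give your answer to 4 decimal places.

6.8983

Under SRS without replacement, Var(ȳ) = (1 − f)·s²/n with f = n/N = 734/18716 = 0.03921778.
Var(ȳ) = (1 − 0.03921778)·5270/734 = 0.96078222·7.1798365 = 6.8982593.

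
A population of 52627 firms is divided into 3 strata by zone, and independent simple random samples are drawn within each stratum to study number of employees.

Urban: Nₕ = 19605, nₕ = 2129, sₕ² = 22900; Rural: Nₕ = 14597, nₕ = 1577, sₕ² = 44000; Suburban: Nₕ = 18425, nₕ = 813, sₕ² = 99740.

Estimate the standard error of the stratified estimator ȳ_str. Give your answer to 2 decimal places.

4.20

Var(ȳ_str) = Σₕ Wₕ²(1 − fₕ)sₕ²/nₕ with Wₕ = Nₕ/N, N = 52627.
Urban: Wₕ = 0.37252741; term = 0.37252741²·(1 − 0.10859475)·22900/2129 = 1.3306121.
Rural: Wₕ = 0.27736713; term = 0.27736713²·(1 − 0.10803590)·44000/1577 = 1.9146013.
Suburban: Wₕ = 0.35010546; term = 0.35010546²·(1 − 0.04412483)·99740/813 = 14.374004.
Sum = 17.619217.
SE = √(17.619217) = 4.20.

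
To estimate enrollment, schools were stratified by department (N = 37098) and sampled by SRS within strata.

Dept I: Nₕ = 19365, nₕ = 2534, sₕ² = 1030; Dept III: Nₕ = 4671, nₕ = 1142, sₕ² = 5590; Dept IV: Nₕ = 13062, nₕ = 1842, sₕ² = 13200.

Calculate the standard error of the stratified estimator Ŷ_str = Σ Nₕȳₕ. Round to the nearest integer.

Var(Ŷ_str) = Σₕ Nₕ²(1 − fₕ)sₕ²/nₕ.
Dept I: 19365²·(1 − 2534/19365)·1030/2534 = 1.3248235 × 10^8.
Dept III: 4671²·(1 − 1142/4671)·5590/1142 = 8.068768 × 10^7.
Dept IV: 13062²·(1 − 1842/13062)·13200/1842 = 1.0502359 × 10^9.
Sum = 1.2634059 × 10^9.
SE = √(1.2634059 × 10^9) = 35544.

35544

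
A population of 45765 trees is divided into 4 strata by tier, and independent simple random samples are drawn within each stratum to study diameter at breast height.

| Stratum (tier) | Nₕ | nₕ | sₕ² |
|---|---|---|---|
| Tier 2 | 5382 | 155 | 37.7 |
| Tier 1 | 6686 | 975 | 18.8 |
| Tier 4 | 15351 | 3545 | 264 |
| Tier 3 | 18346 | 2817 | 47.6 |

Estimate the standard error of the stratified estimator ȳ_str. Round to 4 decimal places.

0.1112

Var(ȳ_str) = Σₕ Wₕ²(1 − fₕ)sₕ²/nₕ with Wₕ = Nₕ/N, N = 45765.
Tier 2: Wₕ = 0.11760079; term = 0.11760079²·(1 − 0.02879970)·37.7/155 = 0.0032669231.
Tier 1: Wₕ = 0.14609418; term = 0.14609418²·(1 − 0.14582710)·18.8/975 = 3.5153197 × 10^-4.
Tier 4: Wₕ = 0.33543101; term = 0.33543101²·(1 − 0.23092958)·264/3545 = 0.0064440693.
Tier 3: Wₕ = 0.40087403; term = 0.40087403²·(1 − 0.15354846)·47.6/2817 = 0.0022984658.
Sum = 0.01236099.
SE = √(0.01236099) = 0.1112.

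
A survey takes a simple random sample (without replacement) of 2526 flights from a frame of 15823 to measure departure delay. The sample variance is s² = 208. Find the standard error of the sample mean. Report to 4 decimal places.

Under SRS without replacement, Var(ȳ) = (1 − f)·s²/n with f = n/N = 2526/15823 = 0.15964103.
Var(ȳ) = (1 − 0.15964103)·208/2526 = 0.84035897·0.082343626 = 0.069198205.
SE(ȳ) = √(0.069198205) = 0.2631.

0.2631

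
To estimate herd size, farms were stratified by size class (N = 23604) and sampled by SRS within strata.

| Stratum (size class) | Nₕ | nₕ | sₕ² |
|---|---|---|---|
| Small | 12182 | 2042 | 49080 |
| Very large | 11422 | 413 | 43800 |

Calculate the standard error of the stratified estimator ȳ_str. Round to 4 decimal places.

5.4097

Var(ȳ_str) = Σₕ Wₕ²(1 − fₕ)sₕ²/nₕ with Wₕ = Nₕ/N, N = 23604.
Small: Wₕ = 0.51609897; term = 0.51609897²·(1 − 0.16762436)·49080/2042 = 5.3288581.
Very large: Wₕ = 0.48390103; term = 0.48390103²·(1 − 0.03615829)·43800/413 = 23.93552.
Sum = 29.264378.
SE = √(29.264378) = 5.4097.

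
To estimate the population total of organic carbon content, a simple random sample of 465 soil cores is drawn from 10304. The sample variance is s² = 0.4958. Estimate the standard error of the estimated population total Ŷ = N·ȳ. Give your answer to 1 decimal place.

Var(Ŷ) = N²·Var(ȳ) = N²·(1 − n/N)·s²/n.
f = 465/10304 = 0.04512811; Var(ȳ) = 0.95487189·0.4958/465 = 0.0010181193.
Var(Ŷ) = 10304² · 0.0010181193 = 108096.19.
SE(Ŷ) = √(108096.19) = 328.8.

328.8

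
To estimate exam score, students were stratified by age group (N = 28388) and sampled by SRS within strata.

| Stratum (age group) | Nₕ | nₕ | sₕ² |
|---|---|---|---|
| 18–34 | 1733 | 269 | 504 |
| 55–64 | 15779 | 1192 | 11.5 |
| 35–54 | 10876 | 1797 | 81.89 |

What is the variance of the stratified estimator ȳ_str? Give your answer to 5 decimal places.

Var(ȳ_str) = Σₕ Wₕ²(1 − fₕ)sₕ²/nₕ with Wₕ = Nₕ/N, N = 28388.
18–34: Wₕ = 0.06104692; term = 0.06104692²·(1 − 0.15522216)·504/269 = 0.0058985913.
55–64: Wₕ = 0.55583345; term = 0.55583345²·(1 − 0.07554344)·11.5/1192 = 0.0027554812.
35–54: Wₕ = 0.38311963; term = 0.38311963²·(1 − 0.16522619)·81.89/1797 = 0.0055836786.
Sum = 0.014237751.

0.01424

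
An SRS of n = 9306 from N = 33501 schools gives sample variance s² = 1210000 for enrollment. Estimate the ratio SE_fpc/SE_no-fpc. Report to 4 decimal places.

f = n/N = 9306/33501 = 0.27778275.
SE_no-fpc = √(s²/n) = 11.402791; SE_fpc = √((1−f)s²/n) = 9.6904755.
Ratio = √(1−f) = 0.84983366.

0.8498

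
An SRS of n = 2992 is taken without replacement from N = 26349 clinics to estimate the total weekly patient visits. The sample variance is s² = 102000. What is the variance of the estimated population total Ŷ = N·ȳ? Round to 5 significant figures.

2.0981 × 10^10

Var(Ŷ) = N²·Var(ȳ) = N²·(1 − n/N)·s²/n.
f = 2992/26349 = 0.11355270; Var(ȳ) = 0.88644730·102000/2992 = 30.219794.
Var(Ŷ) = 26349² · 30.219794 = 2.098069 × 10^10.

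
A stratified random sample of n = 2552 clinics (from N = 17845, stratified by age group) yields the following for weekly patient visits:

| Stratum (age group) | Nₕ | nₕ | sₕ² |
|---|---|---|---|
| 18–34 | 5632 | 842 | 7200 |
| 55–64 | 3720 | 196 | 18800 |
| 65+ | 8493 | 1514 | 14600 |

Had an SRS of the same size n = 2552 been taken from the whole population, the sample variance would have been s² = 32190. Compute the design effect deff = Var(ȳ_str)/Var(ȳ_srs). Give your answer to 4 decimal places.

0.5983

Var(ȳ_str) = Σ Wₕ²(1−fₕ)sₕ²/nₕ with Wₕ = Nₕ/17845:
  18–34: (5632/17845)²·(1−842/5632)·7200/842 = 0.72441171
  55–64: (3720/17845)²·(1−196/3720)·18800/196 = 3.9486397
  65+: (8493/17845)²·(1−1514/8493)·14600/1514 = 1.7949328
  → Var(ȳ_str) = 6.4679842.
Var(ȳ_srs) = (1 − 2552/17845)·32190/2552 = 10.80977.
deff = 6.4679842 / 10.80977 = 0.5983.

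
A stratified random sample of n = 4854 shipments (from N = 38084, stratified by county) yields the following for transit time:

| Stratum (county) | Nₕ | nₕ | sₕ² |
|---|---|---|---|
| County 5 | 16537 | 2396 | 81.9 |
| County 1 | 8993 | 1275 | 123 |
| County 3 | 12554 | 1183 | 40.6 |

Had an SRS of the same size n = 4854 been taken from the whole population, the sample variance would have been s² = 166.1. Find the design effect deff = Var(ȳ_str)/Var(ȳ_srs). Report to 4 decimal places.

Var(ȳ_str) = Σ Wₕ²(1−fₕ)sₕ²/nₕ with Wₕ = Nₕ/38084:
  County 5: (16537/38084)²·(1−2396/16537)·81.9/2396 = 0.0055112337
  County 1: (8993/38084)²·(1−1275/8993)·123/1275 = 0.0046165674
  County 3: (12554/38084)²·(1−1183/12554)·40.6/1183 = 0.0033778236
  → Var(ȳ_str) = 0.013505625.
Var(ȳ_srs) = (1 − 4854/38084)·166.1/4854 = 0.029857789.
deff = 0.013505625 / 0.029857789 = 0.4523.

0.4523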